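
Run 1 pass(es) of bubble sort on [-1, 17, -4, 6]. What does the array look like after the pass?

After pass 1: [-1, -4, 6, 17] (2 swaps)
Total swaps: 2


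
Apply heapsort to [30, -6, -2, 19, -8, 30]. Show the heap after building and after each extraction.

Build heap: [30, 19, 30, -6, -8, -2]
Extract 30: [30, 19, -2, -6, -8, 30]
Extract 30: [19, -6, -2, -8, 30, 30]
Extract 19: [-2, -6, -8, 19, 30, 30]
Extract -2: [-6, -8, -2, 19, 30, 30]
Extract -6: [-8, -6, -2, 19, 30, 30]


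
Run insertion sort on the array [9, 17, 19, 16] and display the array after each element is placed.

First element 9 is already 'sorted'
Insert 17: shifted 0 elements -> [9, 17, 19, 16]
Insert 19: shifted 0 elements -> [9, 17, 19, 16]
Insert 16: shifted 2 elements -> [9, 16, 17, 19]


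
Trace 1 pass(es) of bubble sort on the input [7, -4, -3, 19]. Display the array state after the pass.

After pass 1: [-4, -3, 7, 19] (2 swaps)
Total swaps: 2


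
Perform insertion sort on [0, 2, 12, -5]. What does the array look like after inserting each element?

First element 0 is already 'sorted'
Insert 2: shifted 0 elements -> [0, 2, 12, -5]
Insert 12: shifted 0 elements -> [0, 2, 12, -5]
Insert -5: shifted 3 elements -> [-5, 0, 2, 12]


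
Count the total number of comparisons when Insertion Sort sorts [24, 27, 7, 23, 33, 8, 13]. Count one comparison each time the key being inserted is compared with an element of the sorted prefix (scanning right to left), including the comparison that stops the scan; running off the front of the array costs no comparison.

Insert 27: 24 <= 27 (stop) = 1 comparison(s) -> [24, 27, 7, 23, 33, 8, 13]
Insert 7: 27 > 7 (shift), 24 > 7 (shift), reached front = 2 comparison(s) -> [7, 24, 27, 23, 33, 8, 13]
Insert 23: 27 > 23 (shift), 24 > 23 (shift), 7 <= 23 (stop) = 3 comparison(s) -> [7, 23, 24, 27, 33, 8, 13]
Insert 33: 27 <= 33 (stop) = 1 comparison(s) -> [7, 23, 24, 27, 33, 8, 13]
Insert 8: 33 > 8 (shift), 27 > 8 (shift), 24 > 8 (shift), 23 > 8 (shift), 7 <= 8 (stop) = 5 comparison(s) -> [7, 8, 23, 24, 27, 33, 13]
Insert 13: 33 > 13 (shift), 27 > 13 (shift), 24 > 13 (shift), 23 > 13 (shift), 8 <= 13 (stop) = 5 comparison(s) -> [7, 8, 13, 23, 24, 27, 33]
Total comparisons: 1 + 2 + 3 + 1 + 5 + 5 = 17


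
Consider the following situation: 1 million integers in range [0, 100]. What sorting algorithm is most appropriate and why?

Best choice: Counting sort
Reason: O(n + k) where k=100 is small; linear time beats O(n log n)


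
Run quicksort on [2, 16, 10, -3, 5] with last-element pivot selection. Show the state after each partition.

Partition 1: pivot=5 at index 2 -> [2, -3, 5, 16, 10]
Partition 2: pivot=-3 at index 0 -> [-3, 2, 5, 16, 10]
Partition 3: pivot=10 at index 3 -> [-3, 2, 5, 10, 16]


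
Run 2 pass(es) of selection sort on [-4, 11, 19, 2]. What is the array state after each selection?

Pass 1: Select minimum -4 at index 0, swap -> [-4, 11, 19, 2]
Pass 2: Select minimum 2 at index 3, swap -> [-4, 2, 19, 11]


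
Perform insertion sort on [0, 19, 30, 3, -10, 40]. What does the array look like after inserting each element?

First element 0 is already 'sorted'
Insert 19: shifted 0 elements -> [0, 19, 30, 3, -10, 40]
Insert 30: shifted 0 elements -> [0, 19, 30, 3, -10, 40]
Insert 3: shifted 2 elements -> [0, 3, 19, 30, -10, 40]
Insert -10: shifted 4 elements -> [-10, 0, 3, 19, 30, 40]
Insert 40: shifted 0 elements -> [-10, 0, 3, 19, 30, 40]


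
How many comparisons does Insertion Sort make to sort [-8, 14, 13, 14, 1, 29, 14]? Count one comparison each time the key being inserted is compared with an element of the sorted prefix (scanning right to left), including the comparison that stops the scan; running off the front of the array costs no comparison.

Insert 14: -8 <= 14 (stop) = 1 comparison(s) -> [-8, 14, 13, 14, 1, 29, 14]
Insert 13: 14 > 13 (shift), -8 <= 13 (stop) = 2 comparison(s) -> [-8, 13, 14, 14, 1, 29, 14]
Insert 14: 14 <= 14 (stop) = 1 comparison(s) -> [-8, 13, 14, 14, 1, 29, 14]
Insert 1: 14 > 1 (shift), 14 > 1 (shift), 13 > 1 (shift), -8 <= 1 (stop) = 4 comparison(s) -> [-8, 1, 13, 14, 14, 29, 14]
Insert 29: 14 <= 29 (stop) = 1 comparison(s) -> [-8, 1, 13, 14, 14, 29, 14]
Insert 14: 29 > 14 (shift), 14 <= 14 (stop) = 2 comparison(s) -> [-8, 1, 13, 14, 14, 14, 29]
Total comparisons: 1 + 2 + 1 + 4 + 1 + 2 = 11


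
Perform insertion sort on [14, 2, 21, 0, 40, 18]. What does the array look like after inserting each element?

First element 14 is already 'sorted'
Insert 2: shifted 1 elements -> [2, 14, 21, 0, 40, 18]
Insert 21: shifted 0 elements -> [2, 14, 21, 0, 40, 18]
Insert 0: shifted 3 elements -> [0, 2, 14, 21, 40, 18]
Insert 40: shifted 0 elements -> [0, 2, 14, 21, 40, 18]
Insert 18: shifted 2 elements -> [0, 2, 14, 18, 21, 40]


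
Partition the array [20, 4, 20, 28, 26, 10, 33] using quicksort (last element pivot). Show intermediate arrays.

Partition 1: pivot=33 at index 6 -> [20, 4, 20, 28, 26, 10, 33]
Partition 2: pivot=10 at index 1 -> [4, 10, 20, 28, 26, 20, 33]
Partition 3: pivot=20 at index 3 -> [4, 10, 20, 20, 26, 28, 33]
Partition 4: pivot=28 at index 5 -> [4, 10, 20, 20, 26, 28, 33]


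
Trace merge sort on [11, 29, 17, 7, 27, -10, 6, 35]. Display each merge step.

Divide and conquer:
  Merge [11] + [29] -> [11, 29]
  Merge [17] + [7] -> [7, 17]
  Merge [11, 29] + [7, 17] -> [7, 11, 17, 29]
  Merge [27] + [-10] -> [-10, 27]
  Merge [6] + [35] -> [6, 35]
  Merge [-10, 27] + [6, 35] -> [-10, 6, 27, 35]
  Merge [7, 11, 17, 29] + [-10, 6, 27, 35] -> [-10, 6, 7, 11, 17, 27, 29, 35]


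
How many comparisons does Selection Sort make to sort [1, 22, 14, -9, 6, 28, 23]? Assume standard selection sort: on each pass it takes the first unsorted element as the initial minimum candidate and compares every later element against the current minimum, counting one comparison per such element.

Pass 1: scan indices 1..6 for the minimum = 6 comparison(s); min is -9, place at index 0 -> [-9, 22, 14, 1, 6, 28, 23]
Pass 2: scan indices 2..6 for the minimum = 5 comparison(s); min is 1, place at index 1 -> [-9, 1, 14, 22, 6, 28, 23]
Pass 3: scan indices 3..6 for the minimum = 4 comparison(s); min is 6, place at index 2 -> [-9, 1, 6, 22, 14, 28, 23]
Pass 4: scan indices 4..6 for the minimum = 3 comparison(s); min is 14, place at index 3 -> [-9, 1, 6, 14, 22, 28, 23]
Pass 5: scan indices 5..6 for the minimum = 2 comparison(s); min is 22, place at index 4 -> [-9, 1, 6, 14, 22, 28, 23]
Pass 6: scan indices 6..6 for the minimum = 1 comparison(s); min is 23, place at index 5 -> [-9, 1, 6, 14, 22, 23, 28]
Selection sort always scans the whole unsorted suffix, so the count is (n-1) + (n-2) + ... + 1 = n(n-1)/2 = 7*6/2 = 21 regardless of the input order.
Total comparisons: 6 + 5 + 4 + 3 + 2 + 1 = 21


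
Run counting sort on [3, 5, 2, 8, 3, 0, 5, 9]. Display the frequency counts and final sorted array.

Count array: [1, 0, 1, 2, 0, 2, 0, 0, 1, 1]
(count[i] = number of elements equal to i)
Cumulative count: [1, 1, 2, 4, 4, 6, 6, 6, 7, 8]
Sorted: [0, 2, 3, 3, 5, 5, 8, 9]


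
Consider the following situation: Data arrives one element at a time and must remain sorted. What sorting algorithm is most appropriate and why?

Best choice: Insertion sort
Reason: Insertion sort naturally handles online/streaming input by inserting each new element into sorted position


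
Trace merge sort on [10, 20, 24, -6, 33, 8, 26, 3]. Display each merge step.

Divide and conquer:
  Merge [10] + [20] -> [10, 20]
  Merge [24] + [-6] -> [-6, 24]
  Merge [10, 20] + [-6, 24] -> [-6, 10, 20, 24]
  Merge [33] + [8] -> [8, 33]
  Merge [26] + [3] -> [3, 26]
  Merge [8, 33] + [3, 26] -> [3, 8, 26, 33]
  Merge [-6, 10, 20, 24] + [3, 8, 26, 33] -> [-6, 3, 8, 10, 20, 24, 26, 33]


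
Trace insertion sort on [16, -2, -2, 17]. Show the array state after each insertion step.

First element 16 is already 'sorted'
Insert -2: shifted 1 elements -> [-2, 16, -2, 17]
Insert -2: shifted 1 elements -> [-2, -2, 16, 17]
Insert 17: shifted 0 elements -> [-2, -2, 16, 17]


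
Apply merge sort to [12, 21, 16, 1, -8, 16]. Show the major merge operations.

Divide and conquer:
  Merge [21] + [16] -> [16, 21]
  Merge [12] + [16, 21] -> [12, 16, 21]
  Merge [-8] + [16] -> [-8, 16]
  Merge [1] + [-8, 16] -> [-8, 1, 16]
  Merge [12, 16, 21] + [-8, 1, 16] -> [-8, 1, 12, 16, 16, 21]


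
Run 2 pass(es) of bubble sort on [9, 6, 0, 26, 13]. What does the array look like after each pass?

After pass 1: [6, 0, 9, 13, 26] (3 swaps)
After pass 2: [0, 6, 9, 13, 26] (1 swaps)
Total swaps: 4


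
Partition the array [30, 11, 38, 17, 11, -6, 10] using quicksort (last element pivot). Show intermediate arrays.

Partition 1: pivot=10 at index 1 -> [-6, 10, 38, 17, 11, 30, 11]
Partition 2: pivot=11 at index 3 -> [-6, 10, 11, 11, 38, 30, 17]
Partition 3: pivot=17 at index 4 -> [-6, 10, 11, 11, 17, 30, 38]
Partition 4: pivot=38 at index 6 -> [-6, 10, 11, 11, 17, 30, 38]


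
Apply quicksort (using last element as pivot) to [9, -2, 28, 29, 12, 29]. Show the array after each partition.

Partition 1: pivot=29 at index 5 -> [9, -2, 28, 29, 12, 29]
Partition 2: pivot=12 at index 2 -> [9, -2, 12, 29, 28, 29]
Partition 3: pivot=-2 at index 0 -> [-2, 9, 12, 29, 28, 29]
Partition 4: pivot=28 at index 3 -> [-2, 9, 12, 28, 29, 29]


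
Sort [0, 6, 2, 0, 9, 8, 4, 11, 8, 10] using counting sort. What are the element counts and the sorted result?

Count array: [2, 0, 1, 0, 1, 0, 1, 0, 2, 1, 1, 1]
(count[i] = number of elements equal to i)
Cumulative count: [2, 2, 3, 3, 4, 4, 5, 5, 7, 8, 9, 10]
Sorted: [0, 0, 2, 4, 6, 8, 8, 9, 10, 11]


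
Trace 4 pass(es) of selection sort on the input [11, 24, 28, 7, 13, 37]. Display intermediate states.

Pass 1: Select minimum 7 at index 3, swap -> [7, 24, 28, 11, 13, 37]
Pass 2: Select minimum 11 at index 3, swap -> [7, 11, 28, 24, 13, 37]
Pass 3: Select minimum 13 at index 4, swap -> [7, 11, 13, 24, 28, 37]
Pass 4: Select minimum 24 at index 3, swap -> [7, 11, 13, 24, 28, 37]


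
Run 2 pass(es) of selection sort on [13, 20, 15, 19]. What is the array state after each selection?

Pass 1: Select minimum 13 at index 0, swap -> [13, 20, 15, 19]
Pass 2: Select minimum 15 at index 2, swap -> [13, 15, 20, 19]


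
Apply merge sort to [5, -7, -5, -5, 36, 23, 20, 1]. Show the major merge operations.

Divide and conquer:
  Merge [5] + [-7] -> [-7, 5]
  Merge [-5] + [-5] -> [-5, -5]
  Merge [-7, 5] + [-5, -5] -> [-7, -5, -5, 5]
  Merge [36] + [23] -> [23, 36]
  Merge [20] + [1] -> [1, 20]
  Merge [23, 36] + [1, 20] -> [1, 20, 23, 36]
  Merge [-7, -5, -5, 5] + [1, 20, 23, 36] -> [-7, -5, -5, 1, 5, 20, 23, 36]


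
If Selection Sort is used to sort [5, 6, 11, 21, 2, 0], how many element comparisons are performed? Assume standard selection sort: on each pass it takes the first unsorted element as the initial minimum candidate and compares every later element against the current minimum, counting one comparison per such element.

Pass 1: scan indices 1..5 for the minimum = 5 comparison(s); min is 0, place at index 0 -> [0, 6, 11, 21, 2, 5]
Pass 2: scan indices 2..5 for the minimum = 4 comparison(s); min is 2, place at index 1 -> [0, 2, 11, 21, 6, 5]
Pass 3: scan indices 3..5 for the minimum = 3 comparison(s); min is 5, place at index 2 -> [0, 2, 5, 21, 6, 11]
Pass 4: scan indices 4..5 for the minimum = 2 comparison(s); min is 6, place at index 3 -> [0, 2, 5, 6, 21, 11]
Pass 5: scan indices 5..5 for the minimum = 1 comparison(s); min is 11, place at index 4 -> [0, 2, 5, 6, 11, 21]
Selection sort always scans the whole unsorted suffix, so the count is (n-1) + (n-2) + ... + 1 = n(n-1)/2 = 6*5/2 = 15 regardless of the input order.
Total comparisons: 5 + 4 + 3 + 2 + 1 = 15


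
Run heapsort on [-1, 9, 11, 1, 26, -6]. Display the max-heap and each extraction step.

Build heap: [26, 9, 11, 1, -1, -6]
Extract 26: [11, 9, -6, 1, -1, 26]
Extract 11: [9, 1, -6, -1, 11, 26]
Extract 9: [1, -1, -6, 9, 11, 26]
Extract 1: [-1, -6, 1, 9, 11, 26]
Extract -1: [-6, -1, 1, 9, 11, 26]


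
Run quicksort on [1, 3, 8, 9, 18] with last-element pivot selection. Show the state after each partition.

Partition 1: pivot=18 at index 4 -> [1, 3, 8, 9, 18]
Partition 2: pivot=9 at index 3 -> [1, 3, 8, 9, 18]
Partition 3: pivot=8 at index 2 -> [1, 3, 8, 9, 18]
Partition 4: pivot=3 at index 1 -> [1, 3, 8, 9, 18]


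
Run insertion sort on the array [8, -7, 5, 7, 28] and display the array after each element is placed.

First element 8 is already 'sorted'
Insert -7: shifted 1 elements -> [-7, 8, 5, 7, 28]
Insert 5: shifted 1 elements -> [-7, 5, 8, 7, 28]
Insert 7: shifted 1 elements -> [-7, 5, 7, 8, 28]
Insert 28: shifted 0 elements -> [-7, 5, 7, 8, 28]


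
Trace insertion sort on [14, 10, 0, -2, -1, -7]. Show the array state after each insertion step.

First element 14 is already 'sorted'
Insert 10: shifted 1 elements -> [10, 14, 0, -2, -1, -7]
Insert 0: shifted 2 elements -> [0, 10, 14, -2, -1, -7]
Insert -2: shifted 3 elements -> [-2, 0, 10, 14, -1, -7]
Insert -1: shifted 3 elements -> [-2, -1, 0, 10, 14, -7]
Insert -7: shifted 5 elements -> [-7, -2, -1, 0, 10, 14]


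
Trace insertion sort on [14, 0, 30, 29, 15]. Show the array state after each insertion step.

First element 14 is already 'sorted'
Insert 0: shifted 1 elements -> [0, 14, 30, 29, 15]
Insert 30: shifted 0 elements -> [0, 14, 30, 29, 15]
Insert 29: shifted 1 elements -> [0, 14, 29, 30, 15]
Insert 15: shifted 2 elements -> [0, 14, 15, 29, 30]


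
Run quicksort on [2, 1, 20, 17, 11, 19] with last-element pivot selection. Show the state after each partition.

Partition 1: pivot=19 at index 4 -> [2, 1, 17, 11, 19, 20]
Partition 2: pivot=11 at index 2 -> [2, 1, 11, 17, 19, 20]
Partition 3: pivot=1 at index 0 -> [1, 2, 11, 17, 19, 20]


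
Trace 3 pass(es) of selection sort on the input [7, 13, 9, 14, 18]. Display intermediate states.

Pass 1: Select minimum 7 at index 0, swap -> [7, 13, 9, 14, 18]
Pass 2: Select minimum 9 at index 2, swap -> [7, 9, 13, 14, 18]
Pass 3: Select minimum 13 at index 2, swap -> [7, 9, 13, 14, 18]


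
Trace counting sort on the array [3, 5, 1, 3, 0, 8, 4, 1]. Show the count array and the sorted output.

Count array: [1, 2, 0, 2, 1, 1, 0, 0, 1]
(count[i] = number of elements equal to i)
Cumulative count: [1, 3, 3, 5, 6, 7, 7, 7, 8]
Sorted: [0, 1, 1, 3, 3, 4, 5, 8]


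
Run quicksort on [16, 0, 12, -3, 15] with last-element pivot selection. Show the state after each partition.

Partition 1: pivot=15 at index 3 -> [0, 12, -3, 15, 16]
Partition 2: pivot=-3 at index 0 -> [-3, 12, 0, 15, 16]
Partition 3: pivot=0 at index 1 -> [-3, 0, 12, 15, 16]


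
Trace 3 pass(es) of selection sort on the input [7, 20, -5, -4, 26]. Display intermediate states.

Pass 1: Select minimum -5 at index 2, swap -> [-5, 20, 7, -4, 26]
Pass 2: Select minimum -4 at index 3, swap -> [-5, -4, 7, 20, 26]
Pass 3: Select minimum 7 at index 2, swap -> [-5, -4, 7, 20, 26]


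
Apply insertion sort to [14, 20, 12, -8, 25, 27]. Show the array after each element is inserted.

First element 14 is already 'sorted'
Insert 20: shifted 0 elements -> [14, 20, 12, -8, 25, 27]
Insert 12: shifted 2 elements -> [12, 14, 20, -8, 25, 27]
Insert -8: shifted 3 elements -> [-8, 12, 14, 20, 25, 27]
Insert 25: shifted 0 elements -> [-8, 12, 14, 20, 25, 27]
Insert 27: shifted 0 elements -> [-8, 12, 14, 20, 25, 27]


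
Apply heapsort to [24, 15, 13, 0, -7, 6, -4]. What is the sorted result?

Build heap: [24, 15, 13, 0, -7, 6, -4]
Extract 24: [15, 0, 13, -4, -7, 6, 24]
Extract 15: [13, 0, 6, -4, -7, 15, 24]
Extract 13: [6, 0, -7, -4, 13, 15, 24]
Extract 6: [0, -4, -7, 6, 13, 15, 24]
Extract 0: [-4, -7, 0, 6, 13, 15, 24]
Extract -4: [-7, -4, 0, 6, 13, 15, 24]


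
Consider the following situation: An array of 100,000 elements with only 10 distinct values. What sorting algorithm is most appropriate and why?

Best choice: 3-way quicksort or Counting sort
Reason: 3-way (Dutch national flag) partitioning groups every copy of the pivot together, so with only d=10 distinct keys quicksort finishes in O(n log d) expected time, which is effectively linear; counting sort runs in O(n + k) where k is the size of the key range (not the number of distinct values), so it is linear when the 10 values are integers drawn from a small known range


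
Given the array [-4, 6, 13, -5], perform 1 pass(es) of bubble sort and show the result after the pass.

After pass 1: [-4, 6, -5, 13] (1 swaps)
Total swaps: 1


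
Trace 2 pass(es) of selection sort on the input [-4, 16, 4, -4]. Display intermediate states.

Pass 1: Select minimum -4 at index 0, swap -> [-4, 16, 4, -4]
Pass 2: Select minimum -4 at index 3, swap -> [-4, -4, 4, 16]


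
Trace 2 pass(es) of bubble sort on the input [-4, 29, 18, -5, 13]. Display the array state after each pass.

After pass 1: [-4, 18, -5, 13, 29] (3 swaps)
After pass 2: [-4, -5, 13, 18, 29] (2 swaps)
Total swaps: 5


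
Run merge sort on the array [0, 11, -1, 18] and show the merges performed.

Divide and conquer:
  Merge [0] + [11] -> [0, 11]
  Merge [-1] + [18] -> [-1, 18]
  Merge [0, 11] + [-1, 18] -> [-1, 0, 11, 18]


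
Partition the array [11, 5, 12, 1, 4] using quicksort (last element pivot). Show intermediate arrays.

Partition 1: pivot=4 at index 1 -> [1, 4, 12, 11, 5]
Partition 2: pivot=5 at index 2 -> [1, 4, 5, 11, 12]
Partition 3: pivot=12 at index 4 -> [1, 4, 5, 11, 12]


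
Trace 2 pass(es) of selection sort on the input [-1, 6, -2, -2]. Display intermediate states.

Pass 1: Select minimum -2 at index 2, swap -> [-2, 6, -1, -2]
Pass 2: Select minimum -2 at index 3, swap -> [-2, -2, -1, 6]


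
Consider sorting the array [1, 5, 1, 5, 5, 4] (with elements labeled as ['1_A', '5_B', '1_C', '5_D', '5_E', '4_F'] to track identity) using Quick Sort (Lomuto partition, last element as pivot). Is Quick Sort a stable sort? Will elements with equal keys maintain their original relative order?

Trace Quick Sort on the labeled array (the key is the number; the letter only tracks identity):
  Partition indices 0..5 around pivot 4_F -> [1_A, 1_C, 4_F, 5_D, 5_E, 5_B]
  Partition indices 0..1 around pivot 1_C -> [1_A, 1_C, 4_F, 5_D, 5_E, 5_B]
  Partition indices 3..5 around pivot 5_B -> [1_A, 1_C, 4_F, 5_D, 5_E, 5_B]
  Partition indices 3..4 around pivot 5_E -> [1_A, 1_C, 4_F, 5_D, 5_E, 5_B]
Final order: [1_A, 1_C, 4_F, 5_D, 5_E, 5_B]
Equal keys:
  value 1: originally 1_A, 1_C; after sorting 1_A, 1_C -> order preserved
  value 5: originally 5_B, 5_D, 5_E; after sorting 5_D, 5_E, 5_B -> order changed
Equal keys were reordered, so Quick Sort is not stable: partition swaps elements across long distances and can reorder equal keys. (One such input is enough; an unstable sort may happen to preserve order on other inputs, but it gives no guarantee.)
Answer: Not stable


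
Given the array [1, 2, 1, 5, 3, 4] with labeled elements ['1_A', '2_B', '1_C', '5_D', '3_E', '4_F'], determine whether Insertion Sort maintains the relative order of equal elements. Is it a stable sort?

Trace Insertion Sort on the labeled array (the key is the number; the letter only tracks identity):
  Insert 2_B at index 1: [1_A, 2_B, 1_C, 5_D, 3_E, 4_F]
  Insert 1_C at index 1: [1_A, 1_C, 2_B, 5_D, 3_E, 4_F]
  Insert 5_D at index 3: [1_A, 1_C, 2_B, 5_D, 3_E, 4_F]
  Insert 3_E at index 3: [1_A, 1_C, 2_B, 3_E, 5_D, 4_F]
  Insert 4_F at index 4: [1_A, 1_C, 2_B, 3_E, 4_F, 5_D]
Final order: [1_A, 1_C, 2_B, 3_E, 4_F, 5_D]
Equal keys:
  value 1: originally 1_A, 1_C; after sorting 1_A, 1_C -> order preserved
All equal keys kept their original relative order. Insertion Sort is stable: elements are shifted only while they are strictly greater than the key, so a key is inserted after any equal elements already placed.
Answer: Stable


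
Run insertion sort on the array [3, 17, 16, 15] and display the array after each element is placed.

First element 3 is already 'sorted'
Insert 17: shifted 0 elements -> [3, 17, 16, 15]
Insert 16: shifted 1 elements -> [3, 16, 17, 15]
Insert 15: shifted 2 elements -> [3, 15, 16, 17]


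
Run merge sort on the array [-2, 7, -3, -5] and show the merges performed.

Divide and conquer:
  Merge [-2] + [7] -> [-2, 7]
  Merge [-3] + [-5] -> [-5, -3]
  Merge [-2, 7] + [-5, -3] -> [-5, -3, -2, 7]


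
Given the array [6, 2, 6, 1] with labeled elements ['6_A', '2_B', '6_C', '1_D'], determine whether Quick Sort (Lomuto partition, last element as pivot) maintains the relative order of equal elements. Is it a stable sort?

Trace Quick Sort on the labeled array (the key is the number; the letter only tracks identity):
  Partition indices 0..3 around pivot 1_D -> [1_D, 2_B, 6_C, 6_A]
  Partition indices 1..3 around pivot 6_A -> [1_D, 2_B, 6_C, 6_A]
  Partition indices 1..2 around pivot 6_C -> [1_D, 2_B, 6_C, 6_A]
Final order: [1_D, 2_B, 6_C, 6_A]
Equal keys:
  value 6: originally 6_A, 6_C; after sorting 6_C, 6_A -> order changed
Equal keys were reordered, so Quick Sort is not stable: partition swaps elements across long distances and can reorder equal keys. (One such input is enough; an unstable sort may happen to preserve order on other inputs, but it gives no guarantee.)
Answer: Not stable


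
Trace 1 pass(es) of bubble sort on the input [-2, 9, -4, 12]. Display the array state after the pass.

After pass 1: [-2, -4, 9, 12] (1 swaps)
Total swaps: 1


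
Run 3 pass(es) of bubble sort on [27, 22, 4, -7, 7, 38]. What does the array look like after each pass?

After pass 1: [22, 4, -7, 7, 27, 38] (4 swaps)
After pass 2: [4, -7, 7, 22, 27, 38] (3 swaps)
After pass 3: [-7, 4, 7, 22, 27, 38] (1 swaps)
Total swaps: 8


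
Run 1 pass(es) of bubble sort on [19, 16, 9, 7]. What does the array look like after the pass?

After pass 1: [16, 9, 7, 19] (3 swaps)
Total swaps: 3


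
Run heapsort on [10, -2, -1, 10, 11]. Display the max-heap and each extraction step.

Build heap: [11, 10, -1, 10, -2]
Extract 11: [10, 10, -1, -2, 11]
Extract 10: [10, -2, -1, 10, 11]
Extract 10: [-1, -2, 10, 10, 11]
Extract -1: [-2, -1, 10, 10, 11]


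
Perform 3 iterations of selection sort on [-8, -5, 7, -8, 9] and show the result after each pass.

Pass 1: Select minimum -8 at index 0, swap -> [-8, -5, 7, -8, 9]
Pass 2: Select minimum -8 at index 3, swap -> [-8, -8, 7, -5, 9]
Pass 3: Select minimum -5 at index 3, swap -> [-8, -8, -5, 7, 9]


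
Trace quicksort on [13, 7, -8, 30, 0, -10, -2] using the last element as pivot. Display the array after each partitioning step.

Partition 1: pivot=-2 at index 2 -> [-8, -10, -2, 30, 0, 7, 13]
Partition 2: pivot=-10 at index 0 -> [-10, -8, -2, 30, 0, 7, 13]
Partition 3: pivot=13 at index 5 -> [-10, -8, -2, 0, 7, 13, 30]
Partition 4: pivot=7 at index 4 -> [-10, -8, -2, 0, 7, 13, 30]


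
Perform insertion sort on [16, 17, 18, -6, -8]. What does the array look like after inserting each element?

First element 16 is already 'sorted'
Insert 17: shifted 0 elements -> [16, 17, 18, -6, -8]
Insert 18: shifted 0 elements -> [16, 17, 18, -6, -8]
Insert -6: shifted 3 elements -> [-6, 16, 17, 18, -8]
Insert -8: shifted 4 elements -> [-8, -6, 16, 17, 18]


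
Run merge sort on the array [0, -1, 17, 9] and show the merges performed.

Divide and conquer:
  Merge [0] + [-1] -> [-1, 0]
  Merge [17] + [9] -> [9, 17]
  Merge [-1, 0] + [9, 17] -> [-1, 0, 9, 17]


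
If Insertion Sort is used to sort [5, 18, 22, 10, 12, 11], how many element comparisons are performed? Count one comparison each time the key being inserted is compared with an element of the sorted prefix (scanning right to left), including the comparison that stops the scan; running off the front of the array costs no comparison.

Insert 18: 5 <= 18 (stop) = 1 comparison(s) -> [5, 18, 22, 10, 12, 11]
Insert 22: 18 <= 22 (stop) = 1 comparison(s) -> [5, 18, 22, 10, 12, 11]
Insert 10: 22 > 10 (shift), 18 > 10 (shift), 5 <= 10 (stop) = 3 comparison(s) -> [5, 10, 18, 22, 12, 11]
Insert 12: 22 > 12 (shift), 18 > 12 (shift), 10 <= 12 (stop) = 3 comparison(s) -> [5, 10, 12, 18, 22, 11]
Insert 11: 22 > 11 (shift), 18 > 11 (shift), 12 > 11 (shift), 10 <= 11 (stop) = 4 comparison(s) -> [5, 10, 11, 12, 18, 22]
Total comparisons: 1 + 1 + 3 + 3 + 4 = 12


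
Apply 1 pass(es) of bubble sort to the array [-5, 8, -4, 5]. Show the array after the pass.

After pass 1: [-5, -4, 5, 8] (2 swaps)
Total swaps: 2


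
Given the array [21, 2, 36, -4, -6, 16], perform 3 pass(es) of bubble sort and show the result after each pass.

After pass 1: [2, 21, -4, -6, 16, 36] (4 swaps)
After pass 2: [2, -4, -6, 16, 21, 36] (3 swaps)
After pass 3: [-4, -6, 2, 16, 21, 36] (2 swaps)
Total swaps: 9


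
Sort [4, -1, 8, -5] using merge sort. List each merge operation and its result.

Divide and conquer:
  Merge [4] + [-1] -> [-1, 4]
  Merge [8] + [-5] -> [-5, 8]
  Merge [-1, 4] + [-5, 8] -> [-5, -1, 4, 8]


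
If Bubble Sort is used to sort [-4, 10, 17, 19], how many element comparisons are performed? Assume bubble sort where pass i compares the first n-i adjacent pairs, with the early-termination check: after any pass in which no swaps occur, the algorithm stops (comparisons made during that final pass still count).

Pass 1: compare adjacent pairs (0,1)..(2,3) = 3 comparison(s), 0 swap(s) -> [-4, 10, 17, 19]
No swaps in this pass, so bubble sort stops here.
Total comparisons: 3 = 3


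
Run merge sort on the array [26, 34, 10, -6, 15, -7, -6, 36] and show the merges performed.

Divide and conquer:
  Merge [26] + [34] -> [26, 34]
  Merge [10] + [-6] -> [-6, 10]
  Merge [26, 34] + [-6, 10] -> [-6, 10, 26, 34]
  Merge [15] + [-7] -> [-7, 15]
  Merge [-6] + [36] -> [-6, 36]
  Merge [-7, 15] + [-6, 36] -> [-7, -6, 15, 36]
  Merge [-6, 10, 26, 34] + [-7, -6, 15, 36] -> [-7, -6, -6, 10, 15, 26, 34, 36]


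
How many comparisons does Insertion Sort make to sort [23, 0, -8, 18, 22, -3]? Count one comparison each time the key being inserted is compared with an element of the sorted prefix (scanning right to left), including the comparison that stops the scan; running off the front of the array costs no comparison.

Insert 0: 23 > 0 (shift), reached front = 1 comparison(s) -> [0, 23, -8, 18, 22, -3]
Insert -8: 23 > -8 (shift), 0 > -8 (shift), reached front = 2 comparison(s) -> [-8, 0, 23, 18, 22, -3]
Insert 18: 23 > 18 (shift), 0 <= 18 (stop) = 2 comparison(s) -> [-8, 0, 18, 23, 22, -3]
Insert 22: 23 > 22 (shift), 18 <= 22 (stop) = 2 comparison(s) -> [-8, 0, 18, 22, 23, -3]
Insert -3: 23 > -3 (shift), 22 > -3 (shift), 18 > -3 (shift), 0 > -3 (shift), -8 <= -3 (stop) = 5 comparison(s) -> [-8, -3, 0, 18, 22, 23]
Total comparisons: 1 + 2 + 2 + 2 + 5 = 12


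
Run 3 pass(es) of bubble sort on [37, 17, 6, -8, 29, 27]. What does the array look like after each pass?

After pass 1: [17, 6, -8, 29, 27, 37] (5 swaps)
After pass 2: [6, -8, 17, 27, 29, 37] (3 swaps)
After pass 3: [-8, 6, 17, 27, 29, 37] (1 swaps)
Total swaps: 9


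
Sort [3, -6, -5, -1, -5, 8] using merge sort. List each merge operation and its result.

Divide and conquer:
  Merge [-6] + [-5] -> [-6, -5]
  Merge [3] + [-6, -5] -> [-6, -5, 3]
  Merge [-5] + [8] -> [-5, 8]
  Merge [-1] + [-5, 8] -> [-5, -1, 8]
  Merge [-6, -5, 3] + [-5, -1, 8] -> [-6, -5, -5, -1, 3, 8]


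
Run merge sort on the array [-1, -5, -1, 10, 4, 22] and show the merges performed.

Divide and conquer:
  Merge [-5] + [-1] -> [-5, -1]
  Merge [-1] + [-5, -1] -> [-5, -1, -1]
  Merge [4] + [22] -> [4, 22]
  Merge [10] + [4, 22] -> [4, 10, 22]
  Merge [-5, -1, -1] + [4, 10, 22] -> [-5, -1, -1, 4, 10, 22]


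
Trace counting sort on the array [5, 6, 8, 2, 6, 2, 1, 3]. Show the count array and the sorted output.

Count array: [0, 1, 2, 1, 0, 1, 2, 0, 1]
(count[i] = number of elements equal to i)
Cumulative count: [0, 1, 3, 4, 4, 5, 7, 7, 8]
Sorted: [1, 2, 2, 3, 5, 6, 6, 8]


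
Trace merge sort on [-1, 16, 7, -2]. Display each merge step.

Divide and conquer:
  Merge [-1] + [16] -> [-1, 16]
  Merge [7] + [-2] -> [-2, 7]
  Merge [-1, 16] + [-2, 7] -> [-2, -1, 7, 16]


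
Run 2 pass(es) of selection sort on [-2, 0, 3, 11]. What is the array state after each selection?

Pass 1: Select minimum -2 at index 0, swap -> [-2, 0, 3, 11]
Pass 2: Select minimum 0 at index 1, swap -> [-2, 0, 3, 11]


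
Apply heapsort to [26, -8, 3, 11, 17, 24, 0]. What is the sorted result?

Build heap: [26, 17, 24, 11, -8, 3, 0]
Extract 26: [24, 17, 3, 11, -8, 0, 26]
Extract 24: [17, 11, 3, 0, -8, 24, 26]
Extract 17: [11, 0, 3, -8, 17, 24, 26]
Extract 11: [3, 0, -8, 11, 17, 24, 26]
Extract 3: [0, -8, 3, 11, 17, 24, 26]
Extract 0: [-8, 0, 3, 11, 17, 24, 26]


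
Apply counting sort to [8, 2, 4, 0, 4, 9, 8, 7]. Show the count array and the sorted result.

Count array: [1, 0, 1, 0, 2, 0, 0, 1, 2, 1]
(count[i] = number of elements equal to i)
Cumulative count: [1, 1, 2, 2, 4, 4, 4, 5, 7, 8]
Sorted: [0, 2, 4, 4, 7, 8, 8, 9]


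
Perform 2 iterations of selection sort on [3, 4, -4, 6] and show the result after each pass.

Pass 1: Select minimum -4 at index 2, swap -> [-4, 4, 3, 6]
Pass 2: Select minimum 3 at index 2, swap -> [-4, 3, 4, 6]


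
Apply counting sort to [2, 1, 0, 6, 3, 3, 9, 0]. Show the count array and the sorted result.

Count array: [2, 1, 1, 2, 0, 0, 1, 0, 0, 1]
(count[i] = number of elements equal to i)
Cumulative count: [2, 3, 4, 6, 6, 6, 7, 7, 7, 8]
Sorted: [0, 0, 1, 2, 3, 3, 6, 9]


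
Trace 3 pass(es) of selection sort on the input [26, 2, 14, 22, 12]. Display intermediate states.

Pass 1: Select minimum 2 at index 1, swap -> [2, 26, 14, 22, 12]
Pass 2: Select minimum 12 at index 4, swap -> [2, 12, 14, 22, 26]
Pass 3: Select minimum 14 at index 2, swap -> [2, 12, 14, 22, 26]


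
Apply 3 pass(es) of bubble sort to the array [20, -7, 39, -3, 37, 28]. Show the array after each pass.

After pass 1: [-7, 20, -3, 37, 28, 39] (4 swaps)
After pass 2: [-7, -3, 20, 28, 37, 39] (2 swaps)
After pass 3: [-7, -3, 20, 28, 37, 39] (0 swaps)
Total swaps: 6


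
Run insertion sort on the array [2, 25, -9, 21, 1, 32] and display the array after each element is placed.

First element 2 is already 'sorted'
Insert 25: shifted 0 elements -> [2, 25, -9, 21, 1, 32]
Insert -9: shifted 2 elements -> [-9, 2, 25, 21, 1, 32]
Insert 21: shifted 1 elements -> [-9, 2, 21, 25, 1, 32]
Insert 1: shifted 3 elements -> [-9, 1, 2, 21, 25, 32]
Insert 32: shifted 0 elements -> [-9, 1, 2, 21, 25, 32]


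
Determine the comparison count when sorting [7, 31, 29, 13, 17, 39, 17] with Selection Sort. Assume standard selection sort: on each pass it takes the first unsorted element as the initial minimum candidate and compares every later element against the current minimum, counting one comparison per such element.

Pass 1: scan indices 1..6 for the minimum = 6 comparison(s); min is 7, place at index 0 -> [7, 31, 29, 13, 17, 39, 17]
Pass 2: scan indices 2..6 for the minimum = 5 comparison(s); min is 13, place at index 1 -> [7, 13, 29, 31, 17, 39, 17]
Pass 3: scan indices 3..6 for the minimum = 4 comparison(s); min is 17, place at index 2 -> [7, 13, 17, 31, 29, 39, 17]
Pass 4: scan indices 4..6 for the minimum = 3 comparison(s); min is 17, place at index 3 -> [7, 13, 17, 17, 29, 39, 31]
Pass 5: scan indices 5..6 for the minimum = 2 comparison(s); min is 29, place at index 4 -> [7, 13, 17, 17, 29, 39, 31]
Pass 6: scan indices 6..6 for the minimum = 1 comparison(s); min is 31, place at index 5 -> [7, 13, 17, 17, 29, 31, 39]
Selection sort always scans the whole unsorted suffix, so the count is (n-1) + (n-2) + ... + 1 = n(n-1)/2 = 7*6/2 = 21 regardless of the input order.
Total comparisons: 6 + 5 + 4 + 3 + 2 + 1 = 21


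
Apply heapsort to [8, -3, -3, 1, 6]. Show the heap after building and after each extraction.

Build heap: [8, 6, -3, 1, -3]
Extract 8: [6, 1, -3, -3, 8]
Extract 6: [1, -3, -3, 6, 8]
Extract 1: [-3, -3, 1, 6, 8]
Extract -3: [-3, -3, 1, 6, 8]


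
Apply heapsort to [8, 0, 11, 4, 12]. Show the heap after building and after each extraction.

Build heap: [12, 8, 11, 4, 0]
Extract 12: [11, 8, 0, 4, 12]
Extract 11: [8, 4, 0, 11, 12]
Extract 8: [4, 0, 8, 11, 12]
Extract 4: [0, 4, 8, 11, 12]


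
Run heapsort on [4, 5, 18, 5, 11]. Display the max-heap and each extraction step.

Build heap: [18, 11, 4, 5, 5]
Extract 18: [11, 5, 4, 5, 18]
Extract 11: [5, 5, 4, 11, 18]
Extract 5: [5, 4, 5, 11, 18]
Extract 5: [4, 5, 5, 11, 18]


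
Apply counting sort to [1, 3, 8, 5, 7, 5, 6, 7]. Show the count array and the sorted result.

Count array: [0, 1, 0, 1, 0, 2, 1, 2, 1]
(count[i] = number of elements equal to i)
Cumulative count: [0, 1, 1, 2, 2, 4, 5, 7, 8]
Sorted: [1, 3, 5, 5, 6, 7, 7, 8]


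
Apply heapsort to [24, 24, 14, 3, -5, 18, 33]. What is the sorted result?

Build heap: [33, 24, 24, 3, -5, 18, 14]
Extract 33: [24, 14, 24, 3, -5, 18, 33]
Extract 24: [24, 14, 18, 3, -5, 24, 33]
Extract 24: [18, 14, -5, 3, 24, 24, 33]
Extract 18: [14, 3, -5, 18, 24, 24, 33]
Extract 14: [3, -5, 14, 18, 24, 24, 33]
Extract 3: [-5, 3, 14, 18, 24, 24, 33]


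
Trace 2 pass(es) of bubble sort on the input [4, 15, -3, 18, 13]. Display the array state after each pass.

After pass 1: [4, -3, 15, 13, 18] (2 swaps)
After pass 2: [-3, 4, 13, 15, 18] (2 swaps)
Total swaps: 4


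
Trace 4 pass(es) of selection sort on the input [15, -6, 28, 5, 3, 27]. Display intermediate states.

Pass 1: Select minimum -6 at index 1, swap -> [-6, 15, 28, 5, 3, 27]
Pass 2: Select minimum 3 at index 4, swap -> [-6, 3, 28, 5, 15, 27]
Pass 3: Select minimum 5 at index 3, swap -> [-6, 3, 5, 28, 15, 27]
Pass 4: Select minimum 15 at index 4, swap -> [-6, 3, 5, 15, 28, 27]


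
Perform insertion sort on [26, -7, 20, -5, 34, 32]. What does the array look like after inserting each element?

First element 26 is already 'sorted'
Insert -7: shifted 1 elements -> [-7, 26, 20, -5, 34, 32]
Insert 20: shifted 1 elements -> [-7, 20, 26, -5, 34, 32]
Insert -5: shifted 2 elements -> [-7, -5, 20, 26, 34, 32]
Insert 34: shifted 0 elements -> [-7, -5, 20, 26, 34, 32]
Insert 32: shifted 1 elements -> [-7, -5, 20, 26, 32, 34]


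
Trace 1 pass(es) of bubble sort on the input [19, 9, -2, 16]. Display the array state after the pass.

After pass 1: [9, -2, 16, 19] (3 swaps)
Total swaps: 3


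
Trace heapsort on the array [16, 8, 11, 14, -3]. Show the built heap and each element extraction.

Build heap: [16, 14, 11, 8, -3]
Extract 16: [14, 8, 11, -3, 16]
Extract 14: [11, 8, -3, 14, 16]
Extract 11: [8, -3, 11, 14, 16]
Extract 8: [-3, 8, 11, 14, 16]


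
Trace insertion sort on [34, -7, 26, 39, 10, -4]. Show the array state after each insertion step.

First element 34 is already 'sorted'
Insert -7: shifted 1 elements -> [-7, 34, 26, 39, 10, -4]
Insert 26: shifted 1 elements -> [-7, 26, 34, 39, 10, -4]
Insert 39: shifted 0 elements -> [-7, 26, 34, 39, 10, -4]
Insert 10: shifted 3 elements -> [-7, 10, 26, 34, 39, -4]
Insert -4: shifted 4 elements -> [-7, -4, 10, 26, 34, 39]


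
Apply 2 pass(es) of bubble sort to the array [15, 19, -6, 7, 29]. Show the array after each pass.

After pass 1: [15, -6, 7, 19, 29] (2 swaps)
After pass 2: [-6, 7, 15, 19, 29] (2 swaps)
Total swaps: 4


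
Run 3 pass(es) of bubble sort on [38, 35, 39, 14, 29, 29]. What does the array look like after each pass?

After pass 1: [35, 38, 14, 29, 29, 39] (4 swaps)
After pass 2: [35, 14, 29, 29, 38, 39] (3 swaps)
After pass 3: [14, 29, 29, 35, 38, 39] (3 swaps)
Total swaps: 10


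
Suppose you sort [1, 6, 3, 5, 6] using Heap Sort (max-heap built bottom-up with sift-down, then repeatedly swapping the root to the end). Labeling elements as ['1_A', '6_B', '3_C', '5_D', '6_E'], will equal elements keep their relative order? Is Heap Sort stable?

Trace Heap Sort on the labeled array (the key is the number; the letter only tracks identity):
  Build max-heap: [6_B, 6_E, 3_C, 5_D, 1_A]
  Swap root 6_B to index 4, re-heapify first 4 -> [6_E, 5_D, 3_C, 1_A, 6_B]
  Swap root 6_E to index 3, re-heapify first 3 -> [5_D, 1_A, 3_C, 6_E, 6_B]
  Swap root 5_D to index 2, re-heapify first 2 -> [3_C, 1_A, 5_D, 6_E, 6_B]
  Swap root 3_C to index 1, re-heapify first 1 -> [1_A, 3_C, 5_D, 6_E, 6_B]
Final order: [1_A, 3_C, 5_D, 6_E, 6_B]
Equal keys:
  value 6: originally 6_B, 6_E; after sorting 6_E, 6_B -> order changed
Equal keys were reordered, so Heap Sort is not stable: heap construction and root-to-end swaps move elements without regard to the original order of equal keys. (One such input is enough; an unstable sort may happen to preserve order on other inputs, but it gives no guarantee.)
Answer: Not stable


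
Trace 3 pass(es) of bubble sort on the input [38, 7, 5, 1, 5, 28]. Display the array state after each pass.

After pass 1: [7, 5, 1, 5, 28, 38] (5 swaps)
After pass 2: [5, 1, 5, 7, 28, 38] (3 swaps)
After pass 3: [1, 5, 5, 7, 28, 38] (1 swaps)
Total swaps: 9


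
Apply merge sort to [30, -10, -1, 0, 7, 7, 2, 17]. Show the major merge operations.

Divide and conquer:
  Merge [30] + [-10] -> [-10, 30]
  Merge [-1] + [0] -> [-1, 0]
  Merge [-10, 30] + [-1, 0] -> [-10, -1, 0, 30]
  Merge [7] + [7] -> [7, 7]
  Merge [2] + [17] -> [2, 17]
  Merge [7, 7] + [2, 17] -> [2, 7, 7, 17]
  Merge [-10, -1, 0, 30] + [2, 7, 7, 17] -> [-10, -1, 0, 2, 7, 7, 17, 30]


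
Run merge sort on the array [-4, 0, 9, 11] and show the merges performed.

Divide and conquer:
  Merge [-4] + [0] -> [-4, 0]
  Merge [9] + [11] -> [9, 11]
  Merge [-4, 0] + [9, 11] -> [-4, 0, 9, 11]


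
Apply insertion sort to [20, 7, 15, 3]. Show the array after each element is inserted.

First element 20 is already 'sorted'
Insert 7: shifted 1 elements -> [7, 20, 15, 3]
Insert 15: shifted 1 elements -> [7, 15, 20, 3]
Insert 3: shifted 3 elements -> [3, 7, 15, 20]


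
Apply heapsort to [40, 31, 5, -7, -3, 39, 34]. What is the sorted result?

Build heap: [40, 31, 39, -7, -3, 5, 34]
Extract 40: [39, 31, 34, -7, -3, 5, 40]
Extract 39: [34, 31, 5, -7, -3, 39, 40]
Extract 34: [31, -3, 5, -7, 34, 39, 40]
Extract 31: [5, -3, -7, 31, 34, 39, 40]
Extract 5: [-3, -7, 5, 31, 34, 39, 40]
Extract -3: [-7, -3, 5, 31, 34, 39, 40]


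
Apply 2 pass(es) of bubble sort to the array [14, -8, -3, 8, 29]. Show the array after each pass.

After pass 1: [-8, -3, 8, 14, 29] (3 swaps)
After pass 2: [-8, -3, 8, 14, 29] (0 swaps)
Total swaps: 3


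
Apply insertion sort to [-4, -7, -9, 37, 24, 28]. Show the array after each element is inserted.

First element -4 is already 'sorted'
Insert -7: shifted 1 elements -> [-7, -4, -9, 37, 24, 28]
Insert -9: shifted 2 elements -> [-9, -7, -4, 37, 24, 28]
Insert 37: shifted 0 elements -> [-9, -7, -4, 37, 24, 28]
Insert 24: shifted 1 elements -> [-9, -7, -4, 24, 37, 28]
Insert 28: shifted 1 elements -> [-9, -7, -4, 24, 28, 37]


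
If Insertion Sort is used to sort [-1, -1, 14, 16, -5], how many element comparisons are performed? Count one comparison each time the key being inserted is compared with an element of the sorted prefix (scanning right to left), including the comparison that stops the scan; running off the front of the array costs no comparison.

Insert -1: -1 <= -1 (stop) = 1 comparison(s) -> [-1, -1, 14, 16, -5]
Insert 14: -1 <= 14 (stop) = 1 comparison(s) -> [-1, -1, 14, 16, -5]
Insert 16: 14 <= 16 (stop) = 1 comparison(s) -> [-1, -1, 14, 16, -5]
Insert -5: 16 > -5 (shift), 14 > -5 (shift), -1 > -5 (shift), -1 > -5 (shift), reached front = 4 comparison(s) -> [-5, -1, -1, 14, 16]
Total comparisons: 1 + 1 + 1 + 4 = 7


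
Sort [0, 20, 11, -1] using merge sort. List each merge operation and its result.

Divide and conquer:
  Merge [0] + [20] -> [0, 20]
  Merge [11] + [-1] -> [-1, 11]
  Merge [0, 20] + [-1, 11] -> [-1, 0, 11, 20]


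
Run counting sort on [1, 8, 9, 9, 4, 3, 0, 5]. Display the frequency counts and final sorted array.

Count array: [1, 1, 0, 1, 1, 1, 0, 0, 1, 2]
(count[i] = number of elements equal to i)
Cumulative count: [1, 2, 2, 3, 4, 5, 5, 5, 6, 8]
Sorted: [0, 1, 3, 4, 5, 8, 9, 9]


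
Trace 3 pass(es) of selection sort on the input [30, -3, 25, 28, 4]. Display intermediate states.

Pass 1: Select minimum -3 at index 1, swap -> [-3, 30, 25, 28, 4]
Pass 2: Select minimum 4 at index 4, swap -> [-3, 4, 25, 28, 30]
Pass 3: Select minimum 25 at index 2, swap -> [-3, 4, 25, 28, 30]
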